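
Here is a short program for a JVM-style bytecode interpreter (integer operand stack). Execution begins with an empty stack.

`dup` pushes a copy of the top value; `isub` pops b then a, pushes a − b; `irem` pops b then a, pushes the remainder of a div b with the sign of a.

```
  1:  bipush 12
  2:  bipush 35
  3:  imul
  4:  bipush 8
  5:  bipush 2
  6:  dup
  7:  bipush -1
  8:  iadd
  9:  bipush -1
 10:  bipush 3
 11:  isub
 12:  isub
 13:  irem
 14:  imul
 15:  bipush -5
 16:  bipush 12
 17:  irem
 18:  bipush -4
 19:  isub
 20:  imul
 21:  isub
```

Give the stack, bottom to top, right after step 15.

[420, 16, -5]

bipush 12 → [12]
bipush 35 → [12, 35]
imul      → [420]
bipush 8  → [420, 8]
bipush 2  → [420, 8, 2]
dup       → [420, 8, 2, 2]
bipush -1 → [420, 8, 2, 2, -1]
iadd      → [420, 8, 2, 1]
bipush -1 → [420, 8, 2, 1, -1]
bipush 3  → [420, 8, 2, 1, -1, 3]
isub      → [420, 8, 2, 1, -4]
isub      → [420, 8, 2, 5]
irem      → [420, 8, 2]
imul      → [420, 16]
bipush -5 → [420, 16, -5]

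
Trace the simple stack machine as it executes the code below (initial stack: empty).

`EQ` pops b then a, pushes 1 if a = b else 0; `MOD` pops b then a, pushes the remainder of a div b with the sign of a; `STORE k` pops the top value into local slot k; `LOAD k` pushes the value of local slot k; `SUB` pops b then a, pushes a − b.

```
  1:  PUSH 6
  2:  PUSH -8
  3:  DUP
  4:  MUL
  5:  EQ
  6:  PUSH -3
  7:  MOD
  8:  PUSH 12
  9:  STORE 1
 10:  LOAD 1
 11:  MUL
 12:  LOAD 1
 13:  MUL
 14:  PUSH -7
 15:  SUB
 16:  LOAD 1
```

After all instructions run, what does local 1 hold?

12

PUSH 6   6
PUSH -8  6 -8
DUP      6 -8 -8
MUL      6 64
EQ       0
PUSH -3  0 -3
MOD      0
PUSH 12  0 12
STORE 1  0
LOAD 1   0 12
MUL      0
LOAD 1   0 12
MUL      0
PUSH -7  0 -7
SUB      7
LOAD 1   7 12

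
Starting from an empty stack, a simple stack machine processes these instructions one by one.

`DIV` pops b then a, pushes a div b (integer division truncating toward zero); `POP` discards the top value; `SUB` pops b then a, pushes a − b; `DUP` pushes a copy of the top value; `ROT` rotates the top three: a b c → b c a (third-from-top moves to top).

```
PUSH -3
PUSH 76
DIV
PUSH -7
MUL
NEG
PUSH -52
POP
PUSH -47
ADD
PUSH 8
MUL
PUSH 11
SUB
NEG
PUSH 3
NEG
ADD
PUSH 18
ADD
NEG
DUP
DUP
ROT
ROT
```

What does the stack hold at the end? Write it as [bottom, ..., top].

[-402, -402, -402]

PUSH -3  -> -3
PUSH 76  -> -3 76
DIV      -> 0
PUSH -7  -> 0 -7
MUL      -> 0
NEG      -> 0
PUSH -52 -> 0 -52
POP      -> 0
PUSH -47 -> 0 -47
ADD      -> -47
PUSH 8   -> -47 8
MUL      -> -376
PUSH 11  -> -376 11
SUB      -> -387
NEG      -> 387
PUSH 3   -> 387 3
NEG      -> 387 -3
ADD      -> 384
PUSH 18  -> 384 18
ADD      -> 402
NEG      -> -402
DUP      -> -402 -402
DUP      -> -402 -402 -402
ROT      -> -402 -402 -402
ROT      -> -402 -402 -402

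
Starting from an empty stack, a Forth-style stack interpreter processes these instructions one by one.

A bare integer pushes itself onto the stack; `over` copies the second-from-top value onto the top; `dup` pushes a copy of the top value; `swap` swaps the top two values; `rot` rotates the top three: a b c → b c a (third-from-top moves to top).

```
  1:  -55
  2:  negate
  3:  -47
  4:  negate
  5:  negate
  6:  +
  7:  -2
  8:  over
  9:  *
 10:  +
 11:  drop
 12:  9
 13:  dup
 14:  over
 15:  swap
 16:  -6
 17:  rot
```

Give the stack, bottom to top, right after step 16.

[9, 9, 9, -6]

-55     [-55]
negate  [55]
-47     [55, -47]
negate  [55, 47]
negate  [55, -47]
+       [8]
-2      [8, -2]
over    [8, -2, 8]
*       [8, -16]
+       [-8]
drop    []
9       [9]
dup     [9, 9]
over    [9, 9, 9]
swap    [9, 9, 9]
-6      [9, 9, 9, -6]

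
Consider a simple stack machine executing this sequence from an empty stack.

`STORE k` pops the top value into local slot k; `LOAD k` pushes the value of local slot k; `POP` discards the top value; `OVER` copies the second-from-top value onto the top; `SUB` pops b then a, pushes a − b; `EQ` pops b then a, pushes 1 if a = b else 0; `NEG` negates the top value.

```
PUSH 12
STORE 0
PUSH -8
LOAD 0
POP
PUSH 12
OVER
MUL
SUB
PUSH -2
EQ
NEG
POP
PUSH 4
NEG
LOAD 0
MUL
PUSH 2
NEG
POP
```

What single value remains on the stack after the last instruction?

PUSH 12 -> [12]
STORE 0 -> []
PUSH -8 -> [-8]
LOAD 0  -> [-8, 12]
POP     -> [-8]
PUSH 12 -> [-8, 12]
OVER    -> [-8, 12, -8]
MUL     -> [-8, -96]
SUB     -> [88]
PUSH -2 -> [88, -2]
EQ      -> [0]
NEG     -> [0]
POP     -> []
PUSH 4  -> [4]
NEG     -> [-4]
LOAD 0  -> [-4, 12]
MUL     -> [-48]
PUSH 2  -> [-48, 2]
NEG     -> [-48, -2]
POP     -> [-48]

-48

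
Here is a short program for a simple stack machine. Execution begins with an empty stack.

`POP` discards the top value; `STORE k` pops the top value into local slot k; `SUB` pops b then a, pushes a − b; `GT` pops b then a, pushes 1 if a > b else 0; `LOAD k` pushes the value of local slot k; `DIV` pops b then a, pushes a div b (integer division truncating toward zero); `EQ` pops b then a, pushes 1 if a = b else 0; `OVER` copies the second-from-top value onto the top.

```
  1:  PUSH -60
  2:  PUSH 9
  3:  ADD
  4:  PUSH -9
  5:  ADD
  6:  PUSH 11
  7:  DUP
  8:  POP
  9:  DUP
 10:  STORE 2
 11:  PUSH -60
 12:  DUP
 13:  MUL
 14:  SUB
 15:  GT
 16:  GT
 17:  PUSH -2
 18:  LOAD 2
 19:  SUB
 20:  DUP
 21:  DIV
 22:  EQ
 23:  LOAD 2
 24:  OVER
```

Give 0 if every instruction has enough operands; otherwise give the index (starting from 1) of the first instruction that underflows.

16

PUSH -60  -60
PUSH 9    -60 9
ADD       -51
PUSH -9   -51 -9
ADD       -60
PUSH 11   -60 11
DUP       -60 11 11
POP       -60 11
DUP       -60 11 11
STORE 2   -60 11
PUSH -60  -60 11 -60
DUP       -60 11 -60 -60
MUL       -60 11 3600
SUB       -60 -3589
GT        1
GT  — needs 2 operands, stack has 1 → underflow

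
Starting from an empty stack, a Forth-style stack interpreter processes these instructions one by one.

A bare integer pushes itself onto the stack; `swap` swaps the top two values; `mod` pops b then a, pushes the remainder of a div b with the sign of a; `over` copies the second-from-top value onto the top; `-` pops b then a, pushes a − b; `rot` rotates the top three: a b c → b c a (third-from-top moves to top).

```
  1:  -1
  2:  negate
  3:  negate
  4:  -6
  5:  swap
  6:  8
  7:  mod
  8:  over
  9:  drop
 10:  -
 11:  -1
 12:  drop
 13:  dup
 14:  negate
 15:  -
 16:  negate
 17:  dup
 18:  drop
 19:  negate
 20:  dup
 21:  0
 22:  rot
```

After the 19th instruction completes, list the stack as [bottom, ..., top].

-1     → [-1]
negate → [1]
negate → [-1]
-6     → [-1, -6]
swap   → [-6, -1]
8      → [-6, -1, 8]
mod    → [-6, -1]
over   → [-6, -1, -6]
drop   → [-6, -1]
-      → [-5]
-1     → [-5, -1]
drop   → [-5]
dup    → [-5, -5]
negate → [-5, 5]
-      → [-10]
negate → [10]
dup    → [10, 10]
drop   → [10]
negate → [-10]

[-10]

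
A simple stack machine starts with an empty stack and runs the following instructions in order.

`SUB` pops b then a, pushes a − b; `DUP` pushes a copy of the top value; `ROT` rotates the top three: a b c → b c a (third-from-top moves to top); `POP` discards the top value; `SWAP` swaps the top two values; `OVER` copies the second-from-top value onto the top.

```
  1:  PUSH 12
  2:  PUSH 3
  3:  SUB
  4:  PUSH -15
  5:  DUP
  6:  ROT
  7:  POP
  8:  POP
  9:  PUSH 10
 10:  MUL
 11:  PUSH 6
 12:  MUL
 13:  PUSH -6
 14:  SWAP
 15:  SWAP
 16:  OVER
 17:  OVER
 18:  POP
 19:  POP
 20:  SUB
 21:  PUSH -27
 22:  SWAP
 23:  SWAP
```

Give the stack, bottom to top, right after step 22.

PUSH 12   12
PUSH 3    12 3
SUB       9
PUSH -15  9 -15
DUP       9 -15 -15
ROT       -15 -15 9
POP       -15 -15
POP       -15
PUSH 10   -15 10
MUL       -150
PUSH 6    -150 6
MUL       -900
PUSH -6   -900 -6
SWAP      -6 -900
SWAP      -900 -6
OVER      -900 -6 -900
OVER      -900 -6 -900 -6
POP       -900 -6 -900
POP       -900 -6
SUB       -894
PUSH -27  -894 -27
SWAP      -27 -894

[-27, -894]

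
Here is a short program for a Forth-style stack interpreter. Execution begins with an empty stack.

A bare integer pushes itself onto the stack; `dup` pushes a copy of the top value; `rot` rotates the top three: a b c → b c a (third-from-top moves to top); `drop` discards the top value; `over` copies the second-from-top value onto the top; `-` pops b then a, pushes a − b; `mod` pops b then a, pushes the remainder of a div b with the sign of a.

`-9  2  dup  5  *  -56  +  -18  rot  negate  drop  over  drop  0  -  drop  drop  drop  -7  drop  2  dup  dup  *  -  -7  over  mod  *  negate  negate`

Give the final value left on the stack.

2

-9      -9
2       -9 2
dup     -9 2 2
5       -9 2 2 5
*       -9 2 10
-56     -9 2 10 -56
+       -9 2 -46
-18     -9 2 -46 -18
rot     -9 -46 -18 2
negate  -9 -46 -18 -2
drop    -9 -46 -18
over    -9 -46 -18 -46
drop    -9 -46 -18
0       -9 -46 -18 0
-       -9 -46 -18
drop    -9 -46
drop    -9
drop    (empty)
-7      -7
drop    (empty)
2       2
dup     2 2
dup     2 2 2
*       2 4
-       -2
-7      -2 -7
over    -2 -7 -2
mod     -2 -1
*       2
negate  -2
negate  2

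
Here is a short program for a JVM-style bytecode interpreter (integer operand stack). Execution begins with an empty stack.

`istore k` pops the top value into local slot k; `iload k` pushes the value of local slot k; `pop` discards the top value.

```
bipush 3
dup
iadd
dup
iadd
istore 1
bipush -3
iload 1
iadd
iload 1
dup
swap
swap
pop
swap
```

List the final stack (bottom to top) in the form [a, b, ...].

[12, 9]

bipush 3   3
dup        3 3
iadd       6
dup        6 6
iadd       12
istore 1   (empty)
bipush -3  -3
iload 1    -3 12
iadd       9
iload 1    9 12
dup        9 12 12
swap       9 12 12
swap       9 12 12
pop        9 12
swap       12 9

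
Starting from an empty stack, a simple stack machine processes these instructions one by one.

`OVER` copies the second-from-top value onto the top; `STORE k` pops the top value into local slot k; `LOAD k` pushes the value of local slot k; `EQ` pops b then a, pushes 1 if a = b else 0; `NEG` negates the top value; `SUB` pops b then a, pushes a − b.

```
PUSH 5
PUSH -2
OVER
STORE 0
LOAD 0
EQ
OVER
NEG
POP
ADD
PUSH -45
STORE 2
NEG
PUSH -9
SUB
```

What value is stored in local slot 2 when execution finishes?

PUSH 5   → 5
PUSH -2  → 5 -2
OVER     → 5 -2 5
STORE 0  → 5 -2
LOAD 0   → 5 -2 5
EQ       → 5 0
OVER     → 5 0 5
NEG      → 5 0 -5
POP      → 5 0
ADD      → 5
PUSH -45 → 5 -45
STORE 2  → 5
NEG      → -5
PUSH -9  → -5 -9
SUB      → 4

-45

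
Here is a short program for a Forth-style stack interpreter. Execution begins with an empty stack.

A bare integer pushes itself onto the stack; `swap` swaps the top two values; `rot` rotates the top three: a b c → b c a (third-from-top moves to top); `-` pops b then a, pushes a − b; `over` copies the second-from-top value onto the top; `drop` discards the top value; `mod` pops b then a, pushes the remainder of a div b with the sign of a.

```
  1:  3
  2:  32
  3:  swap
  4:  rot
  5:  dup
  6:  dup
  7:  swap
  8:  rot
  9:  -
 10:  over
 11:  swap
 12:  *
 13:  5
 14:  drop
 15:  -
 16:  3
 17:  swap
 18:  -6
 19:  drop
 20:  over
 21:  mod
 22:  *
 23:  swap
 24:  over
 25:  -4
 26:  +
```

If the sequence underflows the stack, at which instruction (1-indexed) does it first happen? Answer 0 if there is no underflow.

4

3    : 3
32   : 3 32
swap : 32 3
rot  — needs 3 operands, stack has 2 → underflow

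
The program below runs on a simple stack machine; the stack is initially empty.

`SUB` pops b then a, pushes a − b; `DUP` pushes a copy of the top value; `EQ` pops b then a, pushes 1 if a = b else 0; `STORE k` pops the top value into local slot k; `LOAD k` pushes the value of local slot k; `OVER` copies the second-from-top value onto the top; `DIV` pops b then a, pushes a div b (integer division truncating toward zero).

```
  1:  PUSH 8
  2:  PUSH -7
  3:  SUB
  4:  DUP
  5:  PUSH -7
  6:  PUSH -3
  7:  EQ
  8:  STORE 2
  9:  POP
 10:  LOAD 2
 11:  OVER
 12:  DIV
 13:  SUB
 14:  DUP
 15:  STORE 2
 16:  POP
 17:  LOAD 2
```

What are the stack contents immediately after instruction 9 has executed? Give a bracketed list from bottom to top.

[15]

PUSH 8  → 8
PUSH -7 → 8 -7
SUB     → 15
DUP     → 15 15
PUSH -7 → 15 15 -7
PUSH -3 → 15 15 -7 -3
EQ      → 15 15 0
STORE 2 → 15 15
POP     → 15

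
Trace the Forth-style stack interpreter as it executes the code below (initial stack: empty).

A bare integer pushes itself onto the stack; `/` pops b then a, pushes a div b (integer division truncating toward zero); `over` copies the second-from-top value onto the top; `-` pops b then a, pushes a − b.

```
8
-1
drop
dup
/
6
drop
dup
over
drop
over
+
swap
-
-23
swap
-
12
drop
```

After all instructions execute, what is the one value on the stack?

8     [8]
-1    [8, -1]
drop  [8]
dup   [8, 8]
/     [1]
6     [1, 6]
drop  [1]
dup   [1, 1]
over  [1, 1, 1]
drop  [1, 1]
over  [1, 1, 1]
+     [1, 2]
swap  [2, 1]
-     [1]
-23   [1, -23]
swap  [-23, 1]
-     [-24]
12    [-24, 12]
drop  [-24]

-24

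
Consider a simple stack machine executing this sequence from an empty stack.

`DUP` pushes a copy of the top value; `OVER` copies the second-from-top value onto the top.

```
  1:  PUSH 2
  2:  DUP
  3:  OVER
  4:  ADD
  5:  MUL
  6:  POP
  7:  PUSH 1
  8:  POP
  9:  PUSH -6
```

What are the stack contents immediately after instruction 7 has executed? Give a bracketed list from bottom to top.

PUSH 2 → 2
DUP    → 2 2
OVER   → 2 2 2
ADD    → 2 4
MUL    → 8
POP    → (empty)
PUSH 1 → 1

[1]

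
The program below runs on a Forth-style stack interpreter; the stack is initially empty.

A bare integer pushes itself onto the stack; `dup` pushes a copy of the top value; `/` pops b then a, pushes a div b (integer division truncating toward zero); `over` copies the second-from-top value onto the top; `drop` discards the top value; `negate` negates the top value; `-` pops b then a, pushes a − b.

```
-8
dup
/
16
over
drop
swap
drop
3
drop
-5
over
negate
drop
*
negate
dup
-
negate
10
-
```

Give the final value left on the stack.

-10

-8      [-8]
dup     [-8, -8]
/       [1]
16      [1, 16]
over    [1, 16, 1]
drop    [1, 16]
swap    [16, 1]
drop    [16]
3       [16, 3]
drop    [16]
-5      [16, -5]
over    [16, -5, 16]
negate  [16, -5, -16]
drop    [16, -5]
*       [-80]
negate  [80]
dup     [80, 80]
-       [0]
negate  [0]
10      [0, 10]
-       [-10]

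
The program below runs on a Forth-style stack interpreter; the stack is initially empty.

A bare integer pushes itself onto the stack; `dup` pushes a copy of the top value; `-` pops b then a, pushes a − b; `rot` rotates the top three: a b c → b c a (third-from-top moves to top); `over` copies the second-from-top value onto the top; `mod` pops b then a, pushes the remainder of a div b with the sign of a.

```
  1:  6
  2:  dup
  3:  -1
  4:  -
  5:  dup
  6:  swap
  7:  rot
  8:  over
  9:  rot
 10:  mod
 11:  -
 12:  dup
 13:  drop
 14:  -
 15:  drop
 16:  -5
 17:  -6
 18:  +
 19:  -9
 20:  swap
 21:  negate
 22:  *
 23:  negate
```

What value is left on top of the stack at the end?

99

6      -> [6]
dup    -> [6, 6]
-1     -> [6, 6, -1]
-      -> [6, 7]
dup    -> [6, 7, 7]
swap   -> [6, 7, 7]
rot    -> [7, 7, 6]
over   -> [7, 7, 6, 7]
rot    -> [7, 6, 7, 7]
mod    -> [7, 6, 0]
-      -> [7, 6]
dup    -> [7, 6, 6]
drop   -> [7, 6]
-      -> [1]
drop   -> []
-5     -> [-5]
-6     -> [-5, -6]
+      -> [-11]
-9     -> [-11, -9]
swap   -> [-9, -11]
negate -> [-9, 11]
*      -> [-99]
negate -> [99]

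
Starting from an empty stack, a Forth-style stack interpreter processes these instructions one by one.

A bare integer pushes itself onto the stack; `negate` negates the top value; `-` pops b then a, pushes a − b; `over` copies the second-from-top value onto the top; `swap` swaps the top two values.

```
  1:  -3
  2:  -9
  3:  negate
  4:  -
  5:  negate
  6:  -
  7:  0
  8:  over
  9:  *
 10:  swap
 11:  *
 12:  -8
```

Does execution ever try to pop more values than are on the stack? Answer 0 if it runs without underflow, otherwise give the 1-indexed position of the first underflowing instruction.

-3      -3
-9      -3 -9
negate  -3 9
-       -12
negate  12
-  — needs 2 operands, stack has 1 → underflow

6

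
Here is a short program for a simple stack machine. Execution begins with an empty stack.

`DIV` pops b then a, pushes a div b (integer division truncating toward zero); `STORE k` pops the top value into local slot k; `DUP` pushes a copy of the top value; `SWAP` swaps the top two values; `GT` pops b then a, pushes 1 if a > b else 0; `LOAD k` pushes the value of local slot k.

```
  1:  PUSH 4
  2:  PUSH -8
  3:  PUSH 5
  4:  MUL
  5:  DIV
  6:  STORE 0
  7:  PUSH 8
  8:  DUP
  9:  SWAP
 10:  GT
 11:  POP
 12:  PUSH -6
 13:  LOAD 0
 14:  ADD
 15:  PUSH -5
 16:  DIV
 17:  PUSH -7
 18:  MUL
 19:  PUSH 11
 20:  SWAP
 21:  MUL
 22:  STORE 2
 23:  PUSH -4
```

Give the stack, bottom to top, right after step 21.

[-77]

PUSH 4  → [4]
PUSH -8 → [4, -8]
PUSH 5  → [4, -8, 5]
MUL     → [4, -40]
DIV     → [0]
STORE 0 → []
PUSH 8  → [8]
DUP     → [8, 8]
SWAP    → [8, 8]
GT      → [0]
POP     → []
PUSH -6 → [-6]
LOAD 0  → [-6, 0]
ADD     → [-6]
PUSH -5 → [-6, -5]
DIV     → [1]
PUSH -7 → [1, -7]
MUL     → [-7]
PUSH 11 → [-7, 11]
SWAP    → [11, -7]
MUL     → [-77]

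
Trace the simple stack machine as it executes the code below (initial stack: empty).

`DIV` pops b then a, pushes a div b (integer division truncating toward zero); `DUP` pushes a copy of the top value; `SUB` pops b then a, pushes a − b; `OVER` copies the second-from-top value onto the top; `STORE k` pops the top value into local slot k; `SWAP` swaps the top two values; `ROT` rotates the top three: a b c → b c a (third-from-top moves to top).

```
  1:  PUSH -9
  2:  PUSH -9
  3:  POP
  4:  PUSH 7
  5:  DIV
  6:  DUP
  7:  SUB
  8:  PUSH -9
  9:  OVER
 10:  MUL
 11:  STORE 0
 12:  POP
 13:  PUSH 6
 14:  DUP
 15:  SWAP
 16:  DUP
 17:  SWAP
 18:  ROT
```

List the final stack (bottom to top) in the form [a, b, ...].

PUSH -9  -9
PUSH -9  -9 -9
POP      -9
PUSH 7   -9 7
DIV      -1
DUP      -1 -1
SUB      0
PUSH -9  0 -9
OVER     0 -9 0
MUL      0 0
STORE 0  0
POP      (empty)
PUSH 6   6
DUP      6 6
SWAP     6 6
DUP      6 6 6
SWAP     6 6 6
ROT      6 6 6

[6, 6, 6]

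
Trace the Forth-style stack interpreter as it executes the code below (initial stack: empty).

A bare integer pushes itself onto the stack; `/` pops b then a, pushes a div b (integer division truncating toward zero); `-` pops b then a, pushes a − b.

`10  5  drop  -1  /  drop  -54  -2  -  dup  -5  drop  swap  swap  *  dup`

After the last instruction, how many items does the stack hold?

2

10   : 10
5    : 10 5
drop : 10
-1   : 10 -1
/    : -10
drop : (empty)
-54  : -54
-2   : -54 -2
-    : -52
dup  : -52 -52
-5   : -52 -52 -5
drop : -52 -52
swap : -52 -52
swap : -52 -52
*    : 2704
dup  : 2704 2704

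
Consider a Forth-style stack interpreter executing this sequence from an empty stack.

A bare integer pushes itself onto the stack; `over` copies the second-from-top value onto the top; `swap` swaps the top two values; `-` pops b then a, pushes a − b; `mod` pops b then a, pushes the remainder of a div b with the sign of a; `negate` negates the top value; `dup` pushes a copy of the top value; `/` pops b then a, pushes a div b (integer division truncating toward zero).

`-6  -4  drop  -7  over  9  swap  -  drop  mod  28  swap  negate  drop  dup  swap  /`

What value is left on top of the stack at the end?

1

-6      -6
-4      -6 -4
drop    -6
-7      -6 -7
over    -6 -7 -6
9       -6 -7 -6 9
swap    -6 -7 9 -6
-       -6 -7 15
drop    -6 -7
mod     -6
28      -6 28
swap    28 -6
negate  28 6
drop    28
dup     28 28
swap    28 28
/       1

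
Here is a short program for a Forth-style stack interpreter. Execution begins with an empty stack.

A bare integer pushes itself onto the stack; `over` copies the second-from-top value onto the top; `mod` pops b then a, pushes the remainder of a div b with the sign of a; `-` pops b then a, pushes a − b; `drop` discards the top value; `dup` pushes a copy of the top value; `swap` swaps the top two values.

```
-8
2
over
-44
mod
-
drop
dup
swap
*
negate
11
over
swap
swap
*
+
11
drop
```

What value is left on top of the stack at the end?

-768

-8     → [-8]
2      → [-8, 2]
over   → [-8, 2, -8]
-44    → [-8, 2, -8, -44]
mod    → [-8, 2, -8]
-      → [-8, 10]
drop   → [-8]
dup    → [-8, -8]
swap   → [-8, -8]
*      → [64]
negate → [-64]
11     → [-64, 11]
over   → [-64, 11, -64]
swap   → [-64, -64, 11]
swap   → [-64, 11, -64]
*      → [-64, -704]
+      → [-768]
11     → [-768, 11]
drop   → [-768]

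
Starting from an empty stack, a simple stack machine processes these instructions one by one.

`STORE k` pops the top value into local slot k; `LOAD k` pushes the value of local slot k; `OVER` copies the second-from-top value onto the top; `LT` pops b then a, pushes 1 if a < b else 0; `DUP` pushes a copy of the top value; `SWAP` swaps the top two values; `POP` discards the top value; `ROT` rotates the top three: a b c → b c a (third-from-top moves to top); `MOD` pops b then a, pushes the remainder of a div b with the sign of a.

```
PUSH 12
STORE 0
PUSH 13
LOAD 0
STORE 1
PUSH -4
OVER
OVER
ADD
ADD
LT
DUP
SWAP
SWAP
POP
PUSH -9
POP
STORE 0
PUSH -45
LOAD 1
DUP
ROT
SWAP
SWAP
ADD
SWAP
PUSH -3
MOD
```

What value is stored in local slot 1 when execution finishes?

PUSH 12  → 12
STORE 0  → (empty)
PUSH 13  → 13
LOAD 0   → 13 12
STORE 1  → 13
PUSH -4  → 13 -4
OVER     → 13 -4 13
OVER     → 13 -4 13 -4
ADD      → 13 -4 9
ADD      → 13 5
LT       → 0
DUP      → 0 0
SWAP     → 0 0
SWAP     → 0 0
POP      → 0
PUSH -9  → 0 -9
POP      → 0
STORE 0  → (empty)
PUSH -45 → -45
LOAD 1   → -45 12
DUP      → -45 12 12
ROT      → 12 12 -45
SWAP     → 12 -45 12
SWAP     → 12 12 -45
ADD      → 12 -33
SWAP     → -33 12
PUSH -3  → -33 12 -3
MOD      → -33 0

12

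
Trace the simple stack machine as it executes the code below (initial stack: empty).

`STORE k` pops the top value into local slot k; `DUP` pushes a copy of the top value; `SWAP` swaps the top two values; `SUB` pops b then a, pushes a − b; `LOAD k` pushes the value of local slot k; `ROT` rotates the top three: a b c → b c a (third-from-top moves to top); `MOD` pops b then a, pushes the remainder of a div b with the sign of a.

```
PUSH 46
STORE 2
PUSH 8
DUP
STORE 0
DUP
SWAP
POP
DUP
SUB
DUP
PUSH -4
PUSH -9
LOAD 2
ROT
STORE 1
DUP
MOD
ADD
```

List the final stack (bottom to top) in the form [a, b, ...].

[0, 0, -9]

PUSH 46  [46]
STORE 2  []
PUSH 8   [8]
DUP      [8, 8]
STORE 0  [8]
DUP      [8, 8]
SWAP     [8, 8]
POP      [8]
DUP      [8, 8]
SUB      [0]
DUP      [0, 0]
PUSH -4  [0, 0, -4]
PUSH -9  [0, 0, -4, -9]
LOAD 2   [0, 0, -4, -9, 46]
ROT      [0, 0, -9, 46, -4]
STORE 1  [0, 0, -9, 46]
DUP      [0, 0, -9, 46, 46]
MOD      [0, 0, -9, 0]
ADD      [0, 0, -9]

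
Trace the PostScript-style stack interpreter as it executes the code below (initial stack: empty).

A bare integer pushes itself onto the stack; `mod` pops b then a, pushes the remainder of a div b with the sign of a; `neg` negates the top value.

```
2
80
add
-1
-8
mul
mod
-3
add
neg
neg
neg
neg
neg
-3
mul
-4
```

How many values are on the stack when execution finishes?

2    2
80   2 80
add  82
-1   82 -1
-8   82 -1 -8
mul  82 8
mod  2
-3   2 -3
add  -1
neg  1
neg  -1
neg  1
neg  -1
neg  1
-3   1 -3
mul  -3
-4   -3 -4

2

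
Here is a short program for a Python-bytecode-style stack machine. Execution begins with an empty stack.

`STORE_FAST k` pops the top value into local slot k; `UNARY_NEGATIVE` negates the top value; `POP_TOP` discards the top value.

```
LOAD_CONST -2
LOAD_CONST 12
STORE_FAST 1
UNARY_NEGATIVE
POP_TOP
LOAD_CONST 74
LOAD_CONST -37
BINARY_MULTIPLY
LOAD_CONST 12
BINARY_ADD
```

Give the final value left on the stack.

LOAD_CONST -2    [-2]
LOAD_CONST 12    [-2, 12]
STORE_FAST 1     [-2]
UNARY_NEGATIVE   [2]
POP_TOP          []
LOAD_CONST 74    [74]
LOAD_CONST -37   [74, -37]
BINARY_MULTIPLY  [-2738]
LOAD_CONST 12    [-2738, 12]
BINARY_ADD       [-2726]

-2726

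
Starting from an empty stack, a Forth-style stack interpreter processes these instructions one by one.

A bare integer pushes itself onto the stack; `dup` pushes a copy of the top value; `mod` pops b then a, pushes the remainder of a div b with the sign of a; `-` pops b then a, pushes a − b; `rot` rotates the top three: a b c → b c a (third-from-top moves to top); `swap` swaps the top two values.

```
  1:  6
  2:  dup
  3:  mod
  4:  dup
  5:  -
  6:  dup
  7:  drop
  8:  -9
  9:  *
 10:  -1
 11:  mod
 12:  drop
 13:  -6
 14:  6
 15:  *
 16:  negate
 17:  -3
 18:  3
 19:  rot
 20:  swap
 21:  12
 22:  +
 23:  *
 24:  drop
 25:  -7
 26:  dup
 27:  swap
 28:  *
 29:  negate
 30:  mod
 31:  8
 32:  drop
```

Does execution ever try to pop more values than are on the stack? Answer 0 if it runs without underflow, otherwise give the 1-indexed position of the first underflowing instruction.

6      -> [6]
dup    -> [6, 6]
mod    -> [0]
dup    -> [0, 0]
-      -> [0]
dup    -> [0, 0]
drop   -> [0]
-9     -> [0, -9]
*      -> [0]
-1     -> [0, -1]
mod    -> [0]
drop   -> []
-6     -> [-6]
6      -> [-6, 6]
*      -> [-36]
negate -> [36]
-3     -> [36, -3]
3      -> [36, -3, 3]
rot    -> [-3, 3, 36]
swap   -> [-3, 36, 3]
12     -> [-3, 36, 3, 12]
+      -> [-3, 36, 15]
*      -> [-3, 540]
drop   -> [-3]
-7     -> [-3, -7]
dup    -> [-3, -7, -7]
swap   -> [-3, -7, -7]
*      -> [-3, 49]
negate -> [-3, -49]
mod    -> [-3]
8      -> [-3, 8]
drop   -> [-3]

0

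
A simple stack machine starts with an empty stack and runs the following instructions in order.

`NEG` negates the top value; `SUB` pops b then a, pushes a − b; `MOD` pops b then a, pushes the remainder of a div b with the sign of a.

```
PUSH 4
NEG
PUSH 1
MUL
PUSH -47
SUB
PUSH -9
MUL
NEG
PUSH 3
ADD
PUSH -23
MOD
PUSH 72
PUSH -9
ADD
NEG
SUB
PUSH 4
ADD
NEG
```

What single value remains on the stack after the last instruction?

PUSH 4   → 4
NEG      → -4
PUSH 1   → -4 1
MUL      → -4
PUSH -47 → -4 -47
SUB      → 43
PUSH -9  → 43 -9
MUL      → -387
NEG      → 387
PUSH 3   → 387 3
ADD      → 390
PUSH -23 → 390 -23
MOD      → 22
PUSH 72  → 22 72
PUSH -9  → 22 72 -9
ADD      → 22 63
NEG      → 22 -63
SUB      → 85
PUSH 4   → 85 4
ADD      → 89
NEG      → -89

-89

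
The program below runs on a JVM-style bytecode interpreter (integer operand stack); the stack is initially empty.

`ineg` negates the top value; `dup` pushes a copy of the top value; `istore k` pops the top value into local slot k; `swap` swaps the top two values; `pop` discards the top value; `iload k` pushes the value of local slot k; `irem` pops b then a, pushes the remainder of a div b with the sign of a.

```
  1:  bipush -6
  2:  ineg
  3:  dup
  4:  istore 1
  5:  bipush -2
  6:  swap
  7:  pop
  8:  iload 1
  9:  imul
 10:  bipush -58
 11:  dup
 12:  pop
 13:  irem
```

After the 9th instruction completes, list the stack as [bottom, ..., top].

[-12]

bipush -6 → -6
ineg      → 6
dup       → 6 6
istore 1  → 6
bipush -2 → 6 -2
swap      → -2 6
pop       → -2
iload 1   → -2 6
imul      → -12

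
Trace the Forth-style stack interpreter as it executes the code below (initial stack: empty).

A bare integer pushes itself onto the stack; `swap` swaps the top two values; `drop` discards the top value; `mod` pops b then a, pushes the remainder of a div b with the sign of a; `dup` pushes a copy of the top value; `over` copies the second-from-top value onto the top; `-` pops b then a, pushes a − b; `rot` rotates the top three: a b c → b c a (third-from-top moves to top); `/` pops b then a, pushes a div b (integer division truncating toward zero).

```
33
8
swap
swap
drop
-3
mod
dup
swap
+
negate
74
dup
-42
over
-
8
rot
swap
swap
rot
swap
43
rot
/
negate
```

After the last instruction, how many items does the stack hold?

5

33     : 33
8      : 33 8
swap   : 8 33
swap   : 33 8
drop   : 33
-3     : 33 -3
mod    : 0
dup    : 0 0
swap   : 0 0
+      : 0
negate : 0
74     : 0 74
dup    : 0 74 74
-42    : 0 74 74 -42
over   : 0 74 74 -42 74
-      : 0 74 74 -116
8      : 0 74 74 -116 8
rot    : 0 74 -116 8 74
swap   : 0 74 -116 74 8
swap   : 0 74 -116 8 74
rot    : 0 74 8 74 -116
swap   : 0 74 8 -116 74
43     : 0 74 8 -116 74 43
rot    : 0 74 8 74 43 -116
/      : 0 74 8 74 0
negate : 0 74 8 74 0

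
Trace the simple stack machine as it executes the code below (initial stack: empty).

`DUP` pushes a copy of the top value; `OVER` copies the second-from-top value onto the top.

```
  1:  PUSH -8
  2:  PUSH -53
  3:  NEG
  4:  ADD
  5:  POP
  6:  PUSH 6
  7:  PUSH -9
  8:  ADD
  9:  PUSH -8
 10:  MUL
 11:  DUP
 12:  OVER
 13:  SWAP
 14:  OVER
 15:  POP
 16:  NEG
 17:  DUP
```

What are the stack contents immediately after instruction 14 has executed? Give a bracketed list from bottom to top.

PUSH -8  : -8
PUSH -53 : -8 -53
NEG      : -8 53
ADD      : 45
POP      : (empty)
PUSH 6   : 6
PUSH -9  : 6 -9
ADD      : -3
PUSH -8  : -3 -8
MUL      : 24
DUP      : 24 24
OVER     : 24 24 24
SWAP     : 24 24 24
OVER     : 24 24 24 24

[24, 24, 24, 24]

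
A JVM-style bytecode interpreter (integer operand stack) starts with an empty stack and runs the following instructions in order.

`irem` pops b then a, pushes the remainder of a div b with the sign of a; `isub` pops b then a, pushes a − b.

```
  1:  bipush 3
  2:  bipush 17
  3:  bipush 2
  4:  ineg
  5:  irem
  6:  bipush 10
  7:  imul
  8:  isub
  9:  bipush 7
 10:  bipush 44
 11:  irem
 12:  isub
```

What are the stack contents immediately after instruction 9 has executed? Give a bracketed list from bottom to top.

[-7, 7]

bipush 3  → [3]
bipush 17 → [3, 17]
bipush 2  → [3, 17, 2]
ineg      → [3, 17, -2]
irem      → [3, 1]
bipush 10 → [3, 1, 10]
imul      → [3, 10]
isub      → [-7]
bipush 7  → [-7, 7]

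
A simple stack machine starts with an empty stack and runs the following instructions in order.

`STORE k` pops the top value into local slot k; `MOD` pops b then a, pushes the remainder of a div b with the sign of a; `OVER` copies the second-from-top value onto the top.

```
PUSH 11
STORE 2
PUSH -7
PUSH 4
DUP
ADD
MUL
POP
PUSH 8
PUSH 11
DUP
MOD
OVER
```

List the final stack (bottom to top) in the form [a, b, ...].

PUSH 11 → [11]
STORE 2 → []
PUSH -7 → [-7]
PUSH 4  → [-7, 4]
DUP     → [-7, 4, 4]
ADD     → [-7, 8]
MUL     → [-56]
POP     → []
PUSH 8  → [8]
PUSH 11 → [8, 11]
DUP     → [8, 11, 11]
MOD     → [8, 0]
OVER    → [8, 0, 8]

[8, 0, 8]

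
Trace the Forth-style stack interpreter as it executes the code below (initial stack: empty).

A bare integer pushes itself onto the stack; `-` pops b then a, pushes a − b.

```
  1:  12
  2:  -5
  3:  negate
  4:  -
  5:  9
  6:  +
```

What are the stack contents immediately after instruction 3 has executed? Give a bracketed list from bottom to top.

[12, 5]

12     -> 12
-5     -> 12 -5
negate -> 12 5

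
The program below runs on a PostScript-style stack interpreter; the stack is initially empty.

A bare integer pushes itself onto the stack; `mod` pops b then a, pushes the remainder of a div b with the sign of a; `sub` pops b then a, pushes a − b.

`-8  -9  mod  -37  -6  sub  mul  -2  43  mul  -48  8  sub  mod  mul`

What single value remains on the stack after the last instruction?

-7440

-8  : -8
-9  : -8 -9
mod : -8
-37 : -8 -37
-6  : -8 -37 -6
sub : -8 -31
mul : 248
-2  : 248 -2
43  : 248 -2 43
mul : 248 -86
-48 : 248 -86 -48
8   : 248 -86 -48 8
sub : 248 -86 -56
mod : 248 -30
mul : -7440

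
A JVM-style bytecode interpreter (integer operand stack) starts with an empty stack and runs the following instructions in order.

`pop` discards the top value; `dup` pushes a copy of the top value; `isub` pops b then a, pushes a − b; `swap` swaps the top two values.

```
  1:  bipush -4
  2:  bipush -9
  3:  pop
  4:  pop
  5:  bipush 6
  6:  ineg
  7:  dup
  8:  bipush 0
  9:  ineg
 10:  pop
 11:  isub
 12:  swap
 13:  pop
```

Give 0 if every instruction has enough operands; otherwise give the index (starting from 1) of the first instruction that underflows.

12

bipush -4 -> [-4]
bipush -9 -> [-4, -9]
pop       -> [-4]
pop       -> []
bipush 6  -> [6]
ineg      -> [-6]
dup       -> [-6, -6]
bipush 0  -> [-6, -6, 0]
ineg      -> [-6, -6, 0]
pop       -> [-6, -6]
isub      -> [0]
swap  — needs 2 operands, stack has 1 → underflow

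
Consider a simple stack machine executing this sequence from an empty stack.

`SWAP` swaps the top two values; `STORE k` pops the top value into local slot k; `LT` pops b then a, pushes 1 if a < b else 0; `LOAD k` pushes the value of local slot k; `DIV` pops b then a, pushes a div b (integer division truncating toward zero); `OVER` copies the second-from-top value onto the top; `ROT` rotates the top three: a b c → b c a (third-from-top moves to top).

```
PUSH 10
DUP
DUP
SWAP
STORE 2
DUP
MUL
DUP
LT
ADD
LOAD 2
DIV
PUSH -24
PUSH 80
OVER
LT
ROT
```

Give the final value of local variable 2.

PUSH 10  -> [10]
DUP      -> [10, 10]
DUP      -> [10, 10, 10]
SWAP     -> [10, 10, 10]
STORE 2  -> [10, 10]
DUP      -> [10, 10, 10]
MUL      -> [10, 100]
DUP      -> [10, 100, 100]
LT       -> [10, 0]
ADD      -> [10]
LOAD 2   -> [10, 10]
DIV      -> [1]
PUSH -24 -> [1, -24]
PUSH 80  -> [1, -24, 80]
OVER     -> [1, -24, 80, -24]
LT       -> [1, -24, 0]
ROT      -> [-24, 0, 1]

10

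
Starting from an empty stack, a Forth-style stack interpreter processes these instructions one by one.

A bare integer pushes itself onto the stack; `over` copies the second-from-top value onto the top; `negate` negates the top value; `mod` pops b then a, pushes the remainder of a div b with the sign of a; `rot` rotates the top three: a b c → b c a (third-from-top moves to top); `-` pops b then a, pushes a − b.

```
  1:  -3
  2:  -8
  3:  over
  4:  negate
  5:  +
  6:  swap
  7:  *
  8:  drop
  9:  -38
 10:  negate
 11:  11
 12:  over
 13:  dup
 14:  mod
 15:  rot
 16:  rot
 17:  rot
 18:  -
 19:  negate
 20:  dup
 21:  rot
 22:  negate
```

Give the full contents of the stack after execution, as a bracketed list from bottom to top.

-3      -3
-8      -3 -8
over    -3 -8 -3
negate  -3 -8 3
+       -3 -5
swap    -5 -3
*       15
drop    (empty)
-38     -38
negate  38
11      38 11
over    38 11 38
dup     38 11 38 38
mod     38 11 0
rot     11 0 38
rot     0 38 11
rot     38 11 0
-       38 11
negate  38 -11
dup     38 -11 -11
rot     -11 -11 38
negate  -11 -11 -38

[-11, -11, -38]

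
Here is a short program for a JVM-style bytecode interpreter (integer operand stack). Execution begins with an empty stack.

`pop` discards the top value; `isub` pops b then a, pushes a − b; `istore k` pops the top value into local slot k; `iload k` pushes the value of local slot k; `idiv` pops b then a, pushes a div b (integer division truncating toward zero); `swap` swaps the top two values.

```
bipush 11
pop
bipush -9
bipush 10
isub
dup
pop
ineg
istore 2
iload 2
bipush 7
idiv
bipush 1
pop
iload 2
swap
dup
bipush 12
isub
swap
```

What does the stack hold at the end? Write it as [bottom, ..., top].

[19, -10, 2]

bipush 11 : [11]
pop       : []
bipush -9 : [-9]
bipush 10 : [-9, 10]
isub      : [-19]
dup       : [-19, -19]
pop       : [-19]
ineg      : [19]
istore 2  : []
iload 2   : [19]
bipush 7  : [19, 7]
idiv      : [2]
bipush 1  : [2, 1]
pop       : [2]
iload 2   : [2, 19]
swap      : [19, 2]
dup       : [19, 2, 2]
bipush 12 : [19, 2, 2, 12]
isub      : [19, 2, -10]
swap      : [19, -10, 2]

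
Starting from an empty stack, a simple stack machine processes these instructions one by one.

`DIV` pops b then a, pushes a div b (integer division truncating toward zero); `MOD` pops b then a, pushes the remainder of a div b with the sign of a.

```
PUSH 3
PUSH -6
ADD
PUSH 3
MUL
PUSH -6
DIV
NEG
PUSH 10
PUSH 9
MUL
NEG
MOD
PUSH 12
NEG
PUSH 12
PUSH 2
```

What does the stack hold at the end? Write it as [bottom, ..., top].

[-1, -12, 12, 2]

PUSH 3  → 3
PUSH -6 → 3 -6
ADD     → -3
PUSH 3  → -3 3
MUL     → -9
PUSH -6 → -9 -6
DIV     → 1
NEG     → -1
PUSH 10 → -1 10
PUSH 9  → -1 10 9
MUL     → -1 90
NEG     → -1 -90
MOD     → -1
PUSH 12 → -1 12
NEG     → -1 -12
PUSH 12 → -1 -12 12
PUSH 2  → -1 -12 12 2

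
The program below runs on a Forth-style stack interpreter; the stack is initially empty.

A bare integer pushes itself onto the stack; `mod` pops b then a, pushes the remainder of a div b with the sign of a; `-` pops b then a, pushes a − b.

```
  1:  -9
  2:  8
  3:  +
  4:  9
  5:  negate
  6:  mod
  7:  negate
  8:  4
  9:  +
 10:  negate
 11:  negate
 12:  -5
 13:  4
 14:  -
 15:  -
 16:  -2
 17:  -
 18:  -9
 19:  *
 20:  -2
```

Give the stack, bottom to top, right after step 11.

[5]

-9     : -9
8      : -9 8
+      : -1
9      : -1 9
negate : -1 -9
mod    : -1
negate : 1
4      : 1 4
+      : 5
negate : -5
negate : 5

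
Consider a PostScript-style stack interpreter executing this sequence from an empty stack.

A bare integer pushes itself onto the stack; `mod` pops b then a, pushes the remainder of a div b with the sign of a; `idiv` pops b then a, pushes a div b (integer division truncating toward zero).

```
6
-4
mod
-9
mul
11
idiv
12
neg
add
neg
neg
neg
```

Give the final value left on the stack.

6    -> 6
-4   -> 6 -4
mod  -> 2
-9   -> 2 -9
mul  -> -18
11   -> -18 11
idiv -> -1
12   -> -1 12
neg  -> -1 -12
add  -> -13
neg  -> 13
neg  -> -13
neg  -> 13

13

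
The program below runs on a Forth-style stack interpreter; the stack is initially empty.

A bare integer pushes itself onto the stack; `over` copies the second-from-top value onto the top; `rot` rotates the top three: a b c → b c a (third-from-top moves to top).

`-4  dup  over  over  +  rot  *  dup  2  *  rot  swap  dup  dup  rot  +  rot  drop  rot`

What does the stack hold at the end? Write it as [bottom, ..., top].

-4   -> -4
dup  -> -4 -4
over -> -4 -4 -4
over -> -4 -4 -4 -4
+    -> -4 -4 -8
rot  -> -4 -8 -4
*    -> -4 32
dup  -> -4 32 32
2    -> -4 32 32 2
*    -> -4 32 64
rot  -> 32 64 -4
swap -> 32 -4 64
dup  -> 32 -4 64 64
dup  -> 32 -4 64 64 64
rot  -> 32 -4 64 64 64
+    -> 32 -4 64 128
rot  -> 32 64 128 -4
drop -> 32 64 128
rot  -> 64 128 32

[64, 128, 32]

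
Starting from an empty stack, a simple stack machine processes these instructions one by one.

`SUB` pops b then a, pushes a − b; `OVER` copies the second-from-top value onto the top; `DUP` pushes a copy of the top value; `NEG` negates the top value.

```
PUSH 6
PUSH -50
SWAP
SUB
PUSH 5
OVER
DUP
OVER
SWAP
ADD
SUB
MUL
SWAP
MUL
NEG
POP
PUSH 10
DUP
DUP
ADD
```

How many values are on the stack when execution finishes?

PUSH 6   -> 6
PUSH -50 -> 6 -50
SWAP     -> -50 6
SUB      -> -56
PUSH 5   -> -56 5
OVER     -> -56 5 -56
DUP      -> -56 5 -56 -56
OVER     -> -56 5 -56 -56 -56
SWAP     -> -56 5 -56 -56 -56
ADD      -> -56 5 -56 -112
SUB      -> -56 5 56
MUL      -> -56 280
SWAP     -> 280 -56
MUL      -> -15680
NEG      -> 15680
POP      -> (empty)
PUSH 10  -> 10
DUP      -> 10 10
DUP      -> 10 10 10
ADD      -> 10 20

2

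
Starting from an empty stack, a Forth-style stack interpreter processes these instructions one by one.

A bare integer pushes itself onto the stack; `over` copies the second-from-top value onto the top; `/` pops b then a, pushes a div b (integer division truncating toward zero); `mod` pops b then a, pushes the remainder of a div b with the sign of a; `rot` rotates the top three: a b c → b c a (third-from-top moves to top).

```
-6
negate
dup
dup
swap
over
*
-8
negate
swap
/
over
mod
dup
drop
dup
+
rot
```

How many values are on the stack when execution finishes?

-6     : [-6]
negate : [6]
dup    : [6, 6]
dup    : [6, 6, 6]
swap   : [6, 6, 6]
over   : [6, 6, 6, 6]
*      : [6, 6, 36]
-8     : [6, 6, 36, -8]
negate : [6, 6, 36, 8]
swap   : [6, 6, 8, 36]
/      : [6, 6, 0]
over   : [6, 6, 0, 6]
mod    : [6, 6, 0]
dup    : [6, 6, 0, 0]
drop   : [6, 6, 0]
dup    : [6, 6, 0, 0]
+      : [6, 6, 0]
rot    : [6, 0, 6]

3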